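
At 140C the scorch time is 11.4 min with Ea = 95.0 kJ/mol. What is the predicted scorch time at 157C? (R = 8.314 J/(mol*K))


Convert temperatures: T1 = 140 + 273.15 = 413.15 K, T2 = 157 + 273.15 = 430.15 K
ts2_new = 11.4 * exp(95000 / 8.314 * (1/430.15 - 1/413.15))
1/T2 - 1/T1 = -9.5658e-05
ts2_new = 3.82 min

3.82 min


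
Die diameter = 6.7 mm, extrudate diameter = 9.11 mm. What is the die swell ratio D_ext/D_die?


Die swell ratio = D_extrudate / D_die
= 9.11 / 6.7
= 1.36

Die swell = 1.36


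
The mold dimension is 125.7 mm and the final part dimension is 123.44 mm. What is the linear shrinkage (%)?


Shrinkage = (mold - part) / mold * 100
= (125.7 - 123.44) / 125.7 * 100
= 2.26 / 125.7 * 100
= 1.8%

1.8%


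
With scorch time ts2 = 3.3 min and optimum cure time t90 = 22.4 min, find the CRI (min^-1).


CRI = 100 / (t90 - ts2)
= 100 / (22.4 - 3.3)
= 100 / 19.1
= 5.24 min^-1

5.24 min^-1


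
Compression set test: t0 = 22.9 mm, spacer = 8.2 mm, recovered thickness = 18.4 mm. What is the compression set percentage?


CS = (t0 - recovered) / (t0 - ts) * 100
= (22.9 - 18.4) / (22.9 - 8.2) * 100
= 4.5 / 14.7 * 100
= 30.6%

30.6%


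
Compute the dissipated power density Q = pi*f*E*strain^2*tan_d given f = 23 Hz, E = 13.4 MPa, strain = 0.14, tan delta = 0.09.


Q = pi * f * E * strain^2 * tan_d
= pi * 23 * 13.4 * 0.14^2 * 0.09
= pi * 23 * 13.4 * 0.0196 * 0.09
= 1.7080

Q = 1.7080


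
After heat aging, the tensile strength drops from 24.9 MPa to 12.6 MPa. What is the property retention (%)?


Retention = aged / original * 100
= 12.6 / 24.9 * 100
= 50.6%

50.6%


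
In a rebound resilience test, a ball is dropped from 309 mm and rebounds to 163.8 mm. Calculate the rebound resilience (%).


Resilience = h_rebound / h_drop * 100
= 163.8 / 309 * 100
= 53.0%

53.0%


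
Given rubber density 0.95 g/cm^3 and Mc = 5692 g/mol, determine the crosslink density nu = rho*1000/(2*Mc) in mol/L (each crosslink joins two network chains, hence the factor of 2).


nu = rho * 1000 / (2 * Mc)
nu = 0.95 * 1000 / (2 * 5692)
nu = 950.0 / 11384
nu = 0.0835 mol/L

0.0835 mol/L


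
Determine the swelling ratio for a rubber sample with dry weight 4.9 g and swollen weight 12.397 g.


Q = W_swollen / W_dry
Q = 12.397 / 4.9
Q = 2.53

Q = 2.53


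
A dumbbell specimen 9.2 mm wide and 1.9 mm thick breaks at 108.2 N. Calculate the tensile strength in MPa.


Area = width * thickness = 9.2 * 1.9 = 17.48 mm^2
TS = force / area = 108.2 / 17.48 = 6.19 MPa

6.19 MPa


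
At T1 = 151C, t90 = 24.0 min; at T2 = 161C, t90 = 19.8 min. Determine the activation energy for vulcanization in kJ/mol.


T1 = 424.15 K, T2 = 434.15 K
1/T1 - 1/T2 = 5.4305e-05
ln(t1/t2) = ln(24.0/19.8) = 0.1924
Ea = 8.314 * 0.1924 / 5.4305e-05 = 29451.7371 J/mol
Ea = 29.45 kJ/mol

29.45 kJ/mol


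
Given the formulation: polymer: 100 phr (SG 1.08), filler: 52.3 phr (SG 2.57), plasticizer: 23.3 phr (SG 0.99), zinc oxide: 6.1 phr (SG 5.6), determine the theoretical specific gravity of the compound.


Sum of weights = 181.7
Volume contributions:
  polymer: 100/1.08 = 92.5926
  filler: 52.3/2.57 = 20.3502
  plasticizer: 23.3/0.99 = 23.5354
  zinc oxide: 6.1/5.6 = 1.0893
Sum of volumes = 137.5674
SG = 181.7 / 137.5674 = 1.321

SG = 1.321


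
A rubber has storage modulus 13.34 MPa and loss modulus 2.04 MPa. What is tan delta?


tan delta = E'' / E'
= 2.04 / 13.34
= 0.1529

tan delta = 0.1529


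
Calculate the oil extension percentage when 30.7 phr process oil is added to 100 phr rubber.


Oil % = oil / (100 + oil) * 100
= 30.7 / (100 + 30.7) * 100
= 30.7 / 130.7 * 100
= 23.49%

23.49%


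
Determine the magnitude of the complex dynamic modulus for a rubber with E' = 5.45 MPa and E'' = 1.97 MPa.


|E*| = sqrt(E'^2 + E''^2)
= sqrt(5.45^2 + 1.97^2)
= sqrt(29.7025 + 3.8809)
= 5.795 MPa

5.795 MPa


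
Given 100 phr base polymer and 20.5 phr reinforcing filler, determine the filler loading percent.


Filler % = filler / (rubber + filler) * 100
= 20.5 / (100 + 20.5) * 100
= 20.5 / 120.5 * 100
= 17.01%

17.01%


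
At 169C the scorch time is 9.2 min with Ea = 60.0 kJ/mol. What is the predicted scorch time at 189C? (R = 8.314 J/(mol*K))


Convert temperatures: T1 = 169 + 273.15 = 442.15 K, T2 = 189 + 273.15 = 462.15 K
ts2_new = 9.2 * exp(60000 / 8.314 * (1/462.15 - 1/442.15))
1/T2 - 1/T1 = -9.7876e-05
ts2_new = 4.54 min

4.54 min


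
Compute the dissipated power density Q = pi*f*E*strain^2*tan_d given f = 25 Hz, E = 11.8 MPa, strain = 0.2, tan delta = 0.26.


Q = pi * f * E * strain^2 * tan_d
= pi * 25 * 11.8 * 0.2^2 * 0.26
= pi * 25 * 11.8 * 0.0400 * 0.26
= 9.6384

Q = 9.6384


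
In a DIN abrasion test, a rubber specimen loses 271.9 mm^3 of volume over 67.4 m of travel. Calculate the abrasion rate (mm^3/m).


Rate = volume_loss / distance
= 271.9 / 67.4
= 4.034 mm^3/m

4.034 mm^3/m


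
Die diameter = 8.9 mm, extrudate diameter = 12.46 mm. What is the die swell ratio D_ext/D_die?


Die swell ratio = D_extrudate / D_die
= 12.46 / 8.9
= 1.4

Die swell = 1.4


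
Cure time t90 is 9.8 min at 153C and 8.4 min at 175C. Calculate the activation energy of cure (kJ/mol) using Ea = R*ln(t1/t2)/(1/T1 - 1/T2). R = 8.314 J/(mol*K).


T1 = 426.15 K, T2 = 448.15 K
1/T1 - 1/T2 = 1.1520e-04
ln(t1/t2) = ln(9.8/8.4) = 0.1542
Ea = 8.314 * 0.1542 / 1.1520e-04 = 11125.4779 J/mol
Ea = 11.13 kJ/mol

11.13 kJ/mol


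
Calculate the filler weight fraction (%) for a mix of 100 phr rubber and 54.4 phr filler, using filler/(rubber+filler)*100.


Filler % = filler / (rubber + filler) * 100
= 54.4 / (100 + 54.4) * 100
= 54.4 / 154.4 * 100
= 35.23%

35.23%


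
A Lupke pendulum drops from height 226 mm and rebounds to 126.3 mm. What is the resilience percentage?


Resilience = h_rebound / h_drop * 100
= 126.3 / 226 * 100
= 55.9%

55.9%


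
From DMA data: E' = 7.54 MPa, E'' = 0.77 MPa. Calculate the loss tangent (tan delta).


tan delta = E'' / E'
= 0.77 / 7.54
= 0.1021

tan delta = 0.1021


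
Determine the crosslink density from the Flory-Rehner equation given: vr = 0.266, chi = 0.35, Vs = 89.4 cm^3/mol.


ln(1 - vr) = ln(1 - 0.266) = -0.3092
Numerator = -((-0.3092) + 0.266 + 0.35 * 0.266^2) = 0.0185
Denominator = 89.4 * (0.266^(1/3) - 0.266/2) = 45.6050
nu = 0.0185 / 45.6050 = 4.0526e-04 mol/cm^3

4.0526e-04 mol/cm^3


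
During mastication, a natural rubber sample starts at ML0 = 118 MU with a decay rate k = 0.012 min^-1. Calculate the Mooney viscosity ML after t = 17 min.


ML = ML0 * exp(-k * t)
ML = 118 * exp(-0.012 * 17)
ML = 118 * 0.8155
ML = 96.22 MU

96.22 MU


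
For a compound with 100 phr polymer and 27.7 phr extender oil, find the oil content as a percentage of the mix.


Oil % = oil / (100 + oil) * 100
= 27.7 / (100 + 27.7) * 100
= 27.7 / 127.7 * 100
= 21.69%

21.69%


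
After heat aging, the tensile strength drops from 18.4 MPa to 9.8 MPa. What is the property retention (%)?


Retention = aged / original * 100
= 9.8 / 18.4 * 100
= 53.3%

53.3%


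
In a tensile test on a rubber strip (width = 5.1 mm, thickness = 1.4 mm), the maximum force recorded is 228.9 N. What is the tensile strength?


Area = width * thickness = 5.1 * 1.4 = 7.14 mm^2
TS = force / area = 228.9 / 7.14 = 32.06 MPa

32.06 MPa


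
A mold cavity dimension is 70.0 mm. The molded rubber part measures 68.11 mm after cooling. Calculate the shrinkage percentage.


Shrinkage = (mold - part) / mold * 100
= (70.0 - 68.11) / 70.0 * 100
= 1.89 / 70.0 * 100
= 2.7%

2.7%


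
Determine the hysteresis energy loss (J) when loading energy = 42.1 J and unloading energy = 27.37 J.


Hysteresis loss = loading - unloading
= 42.1 - 27.37
= 14.73 J

14.73 J


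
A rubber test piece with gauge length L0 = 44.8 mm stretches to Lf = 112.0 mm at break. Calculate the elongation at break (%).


Elongation = (Lf - L0) / L0 * 100
= (112.0 - 44.8) / 44.8 * 100
= 67.2 / 44.8 * 100
= 150.0%

150.0%


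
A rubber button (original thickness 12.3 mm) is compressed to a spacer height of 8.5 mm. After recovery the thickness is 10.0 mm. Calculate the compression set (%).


CS = (t0 - recovered) / (t0 - ts) * 100
= (12.3 - 10.0) / (12.3 - 8.5) * 100
= 2.3 / 3.8 * 100
= 60.5%

60.5%


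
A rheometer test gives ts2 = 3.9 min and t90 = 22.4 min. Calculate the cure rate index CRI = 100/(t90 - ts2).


CRI = 100 / (t90 - ts2)
= 100 / (22.4 - 3.9)
= 100 / 18.5
= 5.41 min^-1

5.41 min^-1


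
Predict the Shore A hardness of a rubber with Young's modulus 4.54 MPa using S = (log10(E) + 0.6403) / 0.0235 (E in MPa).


log10(E) = 0.0235*S - 0.6403  =>  S = (log10(E) + 0.6403) / 0.0235
log10(4.54) = 0.657056
S = (0.657056 + 0.6403) / 0.0235 = 1.297356 / 0.0235
S = 55.2

Shore A = 55.2


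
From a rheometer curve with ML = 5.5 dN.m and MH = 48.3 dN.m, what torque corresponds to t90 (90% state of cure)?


M90 = ML + 0.9 * (MH - ML)
M90 = 5.5 + 0.9 * (48.3 - 5.5)
M90 = 5.5 + 0.9 * 42.8
M90 = 44.02 dN.m

44.02 dN.m


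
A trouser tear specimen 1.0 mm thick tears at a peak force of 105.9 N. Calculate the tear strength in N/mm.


Tear strength = force / thickness
= 105.9 / 1.0
= 105.9 N/mm

105.9 N/mm


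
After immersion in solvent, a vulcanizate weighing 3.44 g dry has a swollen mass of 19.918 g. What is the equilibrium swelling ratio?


Q = W_swollen / W_dry
Q = 19.918 / 3.44
Q = 5.79

Q = 5.79


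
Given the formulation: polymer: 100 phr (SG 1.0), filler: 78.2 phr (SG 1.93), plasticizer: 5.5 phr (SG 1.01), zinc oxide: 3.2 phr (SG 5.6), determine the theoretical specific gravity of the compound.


Sum of weights = 186.9
Volume contributions:
  polymer: 100/1.0 = 100.0000
  filler: 78.2/1.93 = 40.5181
  plasticizer: 5.5/1.01 = 5.4455
  zinc oxide: 3.2/5.6 = 0.5714
Sum of volumes = 146.5351
SG = 186.9 / 146.5351 = 1.275

SG = 1.275


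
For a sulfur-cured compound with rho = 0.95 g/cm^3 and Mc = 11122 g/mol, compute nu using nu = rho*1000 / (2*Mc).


nu = rho * 1000 / (2 * Mc)
nu = 0.95 * 1000 / (2 * 11122)
nu = 950.0 / 22244
nu = 0.0427 mol/L

0.0427 mol/L


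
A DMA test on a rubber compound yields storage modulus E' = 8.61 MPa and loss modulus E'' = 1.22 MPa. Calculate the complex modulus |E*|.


|E*| = sqrt(E'^2 + E''^2)
= sqrt(8.61^2 + 1.22^2)
= sqrt(74.1321 + 1.4884)
= 8.696 MPa

8.696 MPa


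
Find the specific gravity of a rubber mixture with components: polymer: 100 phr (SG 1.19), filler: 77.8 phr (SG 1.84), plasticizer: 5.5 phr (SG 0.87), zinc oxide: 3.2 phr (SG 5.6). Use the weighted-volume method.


Sum of weights = 186.5
Volume contributions:
  polymer: 100/1.19 = 84.0336
  filler: 77.8/1.84 = 42.2826
  plasticizer: 5.5/0.87 = 6.3218
  zinc oxide: 3.2/5.6 = 0.5714
Sum of volumes = 133.2095
SG = 186.5 / 133.2095 = 1.4

SG = 1.4


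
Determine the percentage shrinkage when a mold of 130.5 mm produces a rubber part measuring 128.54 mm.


Shrinkage = (mold - part) / mold * 100
= (130.5 - 128.54) / 130.5 * 100
= 1.96 / 130.5 * 100
= 1.5%

1.5%


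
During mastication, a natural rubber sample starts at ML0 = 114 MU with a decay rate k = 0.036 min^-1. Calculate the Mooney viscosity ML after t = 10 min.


ML = ML0 * exp(-k * t)
ML = 114 * exp(-0.036 * 10)
ML = 114 * 0.6977
ML = 79.54 MU

79.54 MU


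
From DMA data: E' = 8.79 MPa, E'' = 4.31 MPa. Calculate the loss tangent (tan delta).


tan delta = E'' / E'
= 4.31 / 8.79
= 0.4903

tan delta = 0.4903


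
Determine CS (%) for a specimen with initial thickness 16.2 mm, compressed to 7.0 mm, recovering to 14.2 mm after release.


CS = (t0 - recovered) / (t0 - ts) * 100
= (16.2 - 14.2) / (16.2 - 7.0) * 100
= 2.0 / 9.2 * 100
= 21.7%

21.7%


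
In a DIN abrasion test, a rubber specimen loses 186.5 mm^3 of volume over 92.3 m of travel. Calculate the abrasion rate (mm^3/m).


Rate = volume_loss / distance
= 186.5 / 92.3
= 2.021 mm^3/m

2.021 mm^3/m


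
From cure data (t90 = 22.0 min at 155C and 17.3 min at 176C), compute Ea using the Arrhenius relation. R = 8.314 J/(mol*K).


T1 = 428.15 K, T2 = 449.15 K
1/T1 - 1/T2 = 1.0920e-04
ln(t1/t2) = ln(22.0/17.3) = 0.2403
Ea = 8.314 * 0.2403 / 1.0920e-04 = 18297.7133 J/mol
Ea = 18.3 kJ/mol

18.3 kJ/mol


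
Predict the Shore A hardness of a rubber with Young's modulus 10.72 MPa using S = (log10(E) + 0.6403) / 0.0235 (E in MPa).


log10(E) = 0.0235*S - 0.6403  =>  S = (log10(E) + 0.6403) / 0.0235
log10(10.72) = 1.030195
S = (1.030195 + 0.6403) / 0.0235 = 1.670495 / 0.0235
S = 71.1

Shore A = 71.1


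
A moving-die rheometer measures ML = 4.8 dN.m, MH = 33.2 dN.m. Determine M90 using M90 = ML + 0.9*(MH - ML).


M90 = ML + 0.9 * (MH - ML)
M90 = 4.8 + 0.9 * (33.2 - 4.8)
M90 = 4.8 + 0.9 * 28.4
M90 = 30.36 dN.m

30.36 dN.m


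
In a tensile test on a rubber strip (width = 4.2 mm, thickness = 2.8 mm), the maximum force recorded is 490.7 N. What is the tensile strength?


Area = width * thickness = 4.2 * 2.8 = 11.76 mm^2
TS = force / area = 490.7 / 11.76 = 41.73 MPa

41.73 MPa


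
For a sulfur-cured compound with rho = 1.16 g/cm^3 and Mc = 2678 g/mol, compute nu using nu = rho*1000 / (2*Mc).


nu = rho * 1000 / (2 * Mc)
nu = 1.16 * 1000 / (2 * 2678)
nu = 1160.0 / 5356
nu = 0.2166 mol/L

0.2166 mol/L


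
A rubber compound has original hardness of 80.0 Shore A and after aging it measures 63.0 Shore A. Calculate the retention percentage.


Retention = aged / original * 100
= 63.0 / 80.0 * 100
= 78.8%

78.8%


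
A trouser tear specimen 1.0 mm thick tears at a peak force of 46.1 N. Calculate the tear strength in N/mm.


Tear strength = force / thickness
= 46.1 / 1.0
= 46.1 N/mm

46.1 N/mm


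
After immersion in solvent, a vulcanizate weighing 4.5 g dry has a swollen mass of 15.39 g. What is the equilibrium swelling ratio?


Q = W_swollen / W_dry
Q = 15.39 / 4.5
Q = 3.42

Q = 3.42


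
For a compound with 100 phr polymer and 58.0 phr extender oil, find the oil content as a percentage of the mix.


Oil % = oil / (100 + oil) * 100
= 58.0 / (100 + 58.0) * 100
= 58.0 / 158.0 * 100
= 36.71%

36.71%


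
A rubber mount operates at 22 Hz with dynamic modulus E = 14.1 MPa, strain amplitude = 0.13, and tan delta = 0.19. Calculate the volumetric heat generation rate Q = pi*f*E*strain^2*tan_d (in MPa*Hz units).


Q = pi * f * E * strain^2 * tan_d
= pi * 22 * 14.1 * 0.13^2 * 0.19
= pi * 22 * 14.1 * 0.0169 * 0.19
= 3.1292

Q = 3.1292


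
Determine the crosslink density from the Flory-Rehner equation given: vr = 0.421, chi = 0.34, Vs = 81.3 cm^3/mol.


ln(1 - vr) = ln(1 - 0.421) = -0.5465
Numerator = -((-0.5465) + 0.421 + 0.34 * 0.421^2) = 0.0652
Denominator = 81.3 * (0.421^(1/3) - 0.421/2) = 43.8192
nu = 0.0652 / 43.8192 = 0.0015 mol/cm^3

0.0015 mol/cm^3


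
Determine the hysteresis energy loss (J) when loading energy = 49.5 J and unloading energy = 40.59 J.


Hysteresis loss = loading - unloading
= 49.5 - 40.59
= 8.91 J

8.91 J


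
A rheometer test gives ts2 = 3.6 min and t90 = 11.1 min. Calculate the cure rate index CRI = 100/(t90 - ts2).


CRI = 100 / (t90 - ts2)
= 100 / (11.1 - 3.6)
= 100 / 7.5
= 13.33 min^-1

13.33 min^-1


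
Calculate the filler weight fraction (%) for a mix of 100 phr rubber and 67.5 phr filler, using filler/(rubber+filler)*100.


Filler % = filler / (rubber + filler) * 100
= 67.5 / (100 + 67.5) * 100
= 67.5 / 167.5 * 100
= 40.3%

40.3%


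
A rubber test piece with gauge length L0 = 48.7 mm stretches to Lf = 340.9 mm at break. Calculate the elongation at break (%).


Elongation = (Lf - L0) / L0 * 100
= (340.9 - 48.7) / 48.7 * 100
= 292.2 / 48.7 * 100
= 600.0%

600.0%


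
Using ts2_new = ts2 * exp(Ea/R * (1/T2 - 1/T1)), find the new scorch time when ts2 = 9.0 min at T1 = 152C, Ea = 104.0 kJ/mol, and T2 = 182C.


Convert temperatures: T1 = 152 + 273.15 = 425.15 K, T2 = 182 + 273.15 = 455.15 K
ts2_new = 9.0 * exp(104000 / 8.314 * (1/455.15 - 1/425.15))
1/T2 - 1/T1 = -1.5503e-04
ts2_new = 1.29 min

1.29 min


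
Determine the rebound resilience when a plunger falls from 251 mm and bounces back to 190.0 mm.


Resilience = h_rebound / h_drop * 100
= 190.0 / 251 * 100
= 75.7%

75.7%


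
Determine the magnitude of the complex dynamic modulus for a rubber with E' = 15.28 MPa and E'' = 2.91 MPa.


|E*| = sqrt(E'^2 + E''^2)
= sqrt(15.28^2 + 2.91^2)
= sqrt(233.4784 + 8.4681)
= 15.555 MPa

15.555 MPa


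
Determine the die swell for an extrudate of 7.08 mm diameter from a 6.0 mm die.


Die swell ratio = D_extrudate / D_die
= 7.08 / 6.0
= 1.18

Die swell = 1.18


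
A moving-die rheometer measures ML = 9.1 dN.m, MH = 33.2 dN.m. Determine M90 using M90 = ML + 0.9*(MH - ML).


M90 = ML + 0.9 * (MH - ML)
M90 = 9.1 + 0.9 * (33.2 - 9.1)
M90 = 9.1 + 0.9 * 24.1
M90 = 30.79 dN.m

30.79 dN.m


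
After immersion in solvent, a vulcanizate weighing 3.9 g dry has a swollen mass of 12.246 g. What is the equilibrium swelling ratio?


Q = W_swollen / W_dry
Q = 12.246 / 3.9
Q = 3.14

Q = 3.14


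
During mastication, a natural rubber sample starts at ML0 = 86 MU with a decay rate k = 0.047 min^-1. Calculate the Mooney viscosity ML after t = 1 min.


ML = ML0 * exp(-k * t)
ML = 86 * exp(-0.047 * 1)
ML = 86 * 0.9541
ML = 82.05 MU

82.05 MU


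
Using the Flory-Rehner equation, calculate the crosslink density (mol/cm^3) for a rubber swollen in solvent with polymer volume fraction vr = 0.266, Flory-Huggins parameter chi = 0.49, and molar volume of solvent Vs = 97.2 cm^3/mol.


ln(1 - vr) = ln(1 - 0.266) = -0.3092
Numerator = -((-0.3092) + 0.266 + 0.49 * 0.266^2) = 0.0086
Denominator = 97.2 * (0.266^(1/3) - 0.266/2) = 49.5839
nu = 0.0086 / 49.5839 = 1.7296e-04 mol/cm^3

1.7296e-04 mol/cm^3


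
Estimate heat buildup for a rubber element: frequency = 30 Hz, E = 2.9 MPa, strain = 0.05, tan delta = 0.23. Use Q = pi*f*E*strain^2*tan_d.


Q = pi * f * E * strain^2 * tan_d
= pi * 30 * 2.9 * 0.05^2 * 0.23
= pi * 30 * 2.9 * 0.0025 * 0.23
= 0.1572

Q = 0.1572


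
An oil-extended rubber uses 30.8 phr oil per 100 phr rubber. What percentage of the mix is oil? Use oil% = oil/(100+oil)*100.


Oil % = oil / (100 + oil) * 100
= 30.8 / (100 + 30.8) * 100
= 30.8 / 130.8 * 100
= 23.55%

23.55%


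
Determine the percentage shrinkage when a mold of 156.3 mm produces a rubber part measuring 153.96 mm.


Shrinkage = (mold - part) / mold * 100
= (156.3 - 153.96) / 156.3 * 100
= 2.34 / 156.3 * 100
= 1.5%

1.5%


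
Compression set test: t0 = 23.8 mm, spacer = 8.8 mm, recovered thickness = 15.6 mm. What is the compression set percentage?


CS = (t0 - recovered) / (t0 - ts) * 100
= (23.8 - 15.6) / (23.8 - 8.8) * 100
= 8.2 / 15.0 * 100
= 54.7%

54.7%


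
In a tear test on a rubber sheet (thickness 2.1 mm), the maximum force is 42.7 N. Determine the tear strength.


Tear strength = force / thickness
= 42.7 / 2.1
= 20.33 N/mm

20.33 N/mm


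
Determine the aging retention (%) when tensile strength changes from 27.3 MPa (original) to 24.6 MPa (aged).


Retention = aged / original * 100
= 24.6 / 27.3 * 100
= 90.1%

90.1%


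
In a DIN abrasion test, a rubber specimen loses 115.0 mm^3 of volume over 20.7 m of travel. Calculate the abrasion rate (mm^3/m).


Rate = volume_loss / distance
= 115.0 / 20.7
= 5.556 mm^3/m

5.556 mm^3/m


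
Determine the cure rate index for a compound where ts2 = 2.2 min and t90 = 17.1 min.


CRI = 100 / (t90 - ts2)
= 100 / (17.1 - 2.2)
= 100 / 14.9
= 6.71 min^-1

6.71 min^-1


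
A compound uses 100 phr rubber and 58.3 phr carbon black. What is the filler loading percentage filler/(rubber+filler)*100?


Filler % = filler / (rubber + filler) * 100
= 58.3 / (100 + 58.3) * 100
= 58.3 / 158.3 * 100
= 36.83%

36.83%


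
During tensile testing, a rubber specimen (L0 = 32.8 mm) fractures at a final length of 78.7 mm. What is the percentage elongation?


Elongation = (Lf - L0) / L0 * 100
= (78.7 - 32.8) / 32.8 * 100
= 45.9 / 32.8 * 100
= 139.9%

139.9%


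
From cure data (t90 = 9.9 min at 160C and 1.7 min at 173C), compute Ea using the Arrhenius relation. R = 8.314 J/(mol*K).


T1 = 433.15 K, T2 = 446.15 K
1/T1 - 1/T2 = 6.7270e-05
ln(t1/t2) = ln(9.9/1.7) = 1.7619
Ea = 8.314 * 1.7619 / 6.7270e-05 = 217755.3045 J/mol
Ea = 217.76 kJ/mol

217.76 kJ/mol


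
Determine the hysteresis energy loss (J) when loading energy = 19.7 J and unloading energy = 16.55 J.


Hysteresis loss = loading - unloading
= 19.7 - 16.55
= 3.15 J

3.15 J


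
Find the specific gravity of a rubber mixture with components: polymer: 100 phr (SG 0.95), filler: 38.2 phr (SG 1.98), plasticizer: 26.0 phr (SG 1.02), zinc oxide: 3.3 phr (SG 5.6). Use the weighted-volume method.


Sum of weights = 167.5
Volume contributions:
  polymer: 100/0.95 = 105.2632
  filler: 38.2/1.98 = 19.2929
  plasticizer: 26.0/1.02 = 25.4902
  zinc oxide: 3.3/5.6 = 0.5893
Sum of volumes = 150.6356
SG = 167.5 / 150.6356 = 1.112

SG = 1.112


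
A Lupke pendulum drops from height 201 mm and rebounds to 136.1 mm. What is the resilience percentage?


Resilience = h_rebound / h_drop * 100
= 136.1 / 201 * 100
= 67.7%

67.7%


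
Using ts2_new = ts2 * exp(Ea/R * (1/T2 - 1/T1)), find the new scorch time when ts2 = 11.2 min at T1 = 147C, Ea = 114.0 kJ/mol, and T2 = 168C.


Convert temperatures: T1 = 147 + 273.15 = 420.15 K, T2 = 168 + 273.15 = 441.15 K
ts2_new = 11.2 * exp(114000 / 8.314 * (1/441.15 - 1/420.15))
1/T2 - 1/T1 = -1.1330e-04
ts2_new = 2.37 min

2.37 min


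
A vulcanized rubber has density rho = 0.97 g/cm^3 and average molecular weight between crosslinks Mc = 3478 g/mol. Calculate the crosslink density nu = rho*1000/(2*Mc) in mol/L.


nu = rho * 1000 / (2 * Mc)
nu = 0.97 * 1000 / (2 * 3478)
nu = 970.0 / 6956
nu = 0.1394 mol/L

0.1394 mol/L


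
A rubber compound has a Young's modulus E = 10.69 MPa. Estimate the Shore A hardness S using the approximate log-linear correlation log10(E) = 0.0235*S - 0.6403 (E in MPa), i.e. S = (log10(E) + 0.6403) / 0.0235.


log10(E) = 0.0235*S - 0.6403  =>  S = (log10(E) + 0.6403) / 0.0235
log10(10.69) = 1.028978
S = (1.028978 + 0.6403) / 0.0235 = 1.669278 / 0.0235
S = 71.0

Shore A = 71.0


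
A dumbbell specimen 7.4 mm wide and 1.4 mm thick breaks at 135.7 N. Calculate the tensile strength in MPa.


Area = width * thickness = 7.4 * 1.4 = 10.36 mm^2
TS = force / area = 135.7 / 10.36 = 13.1 MPa

13.1 MPa


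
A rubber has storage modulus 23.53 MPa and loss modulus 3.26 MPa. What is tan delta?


tan delta = E'' / E'
= 3.26 / 23.53
= 0.1385

tan delta = 0.1385


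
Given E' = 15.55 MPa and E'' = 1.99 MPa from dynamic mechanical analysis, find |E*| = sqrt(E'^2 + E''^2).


|E*| = sqrt(E'^2 + E''^2)
= sqrt(15.55^2 + 1.99^2)
= sqrt(241.8025 + 3.9601)
= 15.677 MPa

15.677 MPa


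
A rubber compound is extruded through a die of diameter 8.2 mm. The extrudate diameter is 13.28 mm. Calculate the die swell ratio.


Die swell ratio = D_extrudate / D_die
= 13.28 / 8.2
= 1.62

Die swell = 1.62


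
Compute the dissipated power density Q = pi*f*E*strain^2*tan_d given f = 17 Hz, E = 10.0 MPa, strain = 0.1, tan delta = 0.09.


Q = pi * f * E * strain^2 * tan_d
= pi * 17 * 10.0 * 0.1^2 * 0.09
= pi * 17 * 10.0 * 0.0100 * 0.09
= 0.4807

Q = 0.4807


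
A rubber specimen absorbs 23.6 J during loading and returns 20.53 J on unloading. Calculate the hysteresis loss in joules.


Hysteresis loss = loading - unloading
= 23.6 - 20.53
= 3.07 J

3.07 J


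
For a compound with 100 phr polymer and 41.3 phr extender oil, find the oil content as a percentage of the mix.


Oil % = oil / (100 + oil) * 100
= 41.3 / (100 + 41.3) * 100
= 41.3 / 141.3 * 100
= 29.23%

29.23%


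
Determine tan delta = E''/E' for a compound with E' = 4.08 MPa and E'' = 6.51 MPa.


tan delta = E'' / E'
= 6.51 / 4.08
= 1.5956

tan delta = 1.5956


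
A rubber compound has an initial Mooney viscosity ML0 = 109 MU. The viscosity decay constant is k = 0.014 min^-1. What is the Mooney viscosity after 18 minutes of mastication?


ML = ML0 * exp(-k * t)
ML = 109 * exp(-0.014 * 18)
ML = 109 * 0.7772
ML = 84.72 MU

84.72 MU


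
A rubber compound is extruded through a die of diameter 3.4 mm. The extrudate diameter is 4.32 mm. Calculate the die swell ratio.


Die swell ratio = D_extrudate / D_die
= 4.32 / 3.4
= 1.271

Die swell = 1.271


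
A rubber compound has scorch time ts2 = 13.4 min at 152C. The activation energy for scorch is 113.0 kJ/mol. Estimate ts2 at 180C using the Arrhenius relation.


Convert temperatures: T1 = 152 + 273.15 = 425.15 K, T2 = 180 + 273.15 = 453.15 K
ts2_new = 13.4 * exp(113000 / 8.314 * (1/453.15 - 1/425.15))
1/T2 - 1/T1 = -1.4534e-04
ts2_new = 1.86 min

1.86 min


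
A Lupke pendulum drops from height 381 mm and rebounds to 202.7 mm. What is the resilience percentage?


Resilience = h_rebound / h_drop * 100
= 202.7 / 381 * 100
= 53.2%

53.2%


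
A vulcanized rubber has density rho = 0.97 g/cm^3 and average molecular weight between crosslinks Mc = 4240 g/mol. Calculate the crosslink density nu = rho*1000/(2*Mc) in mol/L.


nu = rho * 1000 / (2 * Mc)
nu = 0.97 * 1000 / (2 * 4240)
nu = 970.0 / 8480
nu = 0.1144 mol/L

0.1144 mol/L


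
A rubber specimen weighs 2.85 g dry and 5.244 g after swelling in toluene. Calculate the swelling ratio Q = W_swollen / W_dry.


Q = W_swollen / W_dry
Q = 5.244 / 2.85
Q = 1.84

Q = 1.84


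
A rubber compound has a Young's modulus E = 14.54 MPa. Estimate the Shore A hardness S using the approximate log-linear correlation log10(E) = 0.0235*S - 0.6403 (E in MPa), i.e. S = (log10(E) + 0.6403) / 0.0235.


log10(E) = 0.0235*S - 0.6403  =>  S = (log10(E) + 0.6403) / 0.0235
log10(14.54) = 1.162564
S = (1.162564 + 0.6403) / 0.0235 = 1.802864 / 0.0235
S = 76.7

Shore A = 76.7


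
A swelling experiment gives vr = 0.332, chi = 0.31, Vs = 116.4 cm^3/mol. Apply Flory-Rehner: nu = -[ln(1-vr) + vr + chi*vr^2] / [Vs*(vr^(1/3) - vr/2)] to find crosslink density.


ln(1 - vr) = ln(1 - 0.332) = -0.4035
Numerator = -((-0.4035) + 0.332 + 0.31 * 0.332^2) = 0.0373
Denominator = 116.4 * (0.332^(1/3) - 0.332/2) = 61.2771
nu = 0.0373 / 61.2771 = 6.0867e-04 mol/cm^3

6.0867e-04 mol/cm^3


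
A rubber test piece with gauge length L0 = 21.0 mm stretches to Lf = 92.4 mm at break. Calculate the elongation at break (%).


Elongation = (Lf - L0) / L0 * 100
= (92.4 - 21.0) / 21.0 * 100
= 71.4 / 21.0 * 100
= 340.0%

340.0%


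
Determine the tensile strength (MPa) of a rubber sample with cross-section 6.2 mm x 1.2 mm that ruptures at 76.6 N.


Area = width * thickness = 6.2 * 1.2 = 7.44 mm^2
TS = force / area = 76.6 / 7.44 = 10.3 MPa

10.3 MPa


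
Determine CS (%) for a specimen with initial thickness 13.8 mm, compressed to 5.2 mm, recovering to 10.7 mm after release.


CS = (t0 - recovered) / (t0 - ts) * 100
= (13.8 - 10.7) / (13.8 - 5.2) * 100
= 3.1 / 8.6 * 100
= 36.0%

36.0%


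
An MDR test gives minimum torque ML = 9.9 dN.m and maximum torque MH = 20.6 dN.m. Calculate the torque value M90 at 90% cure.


M90 = ML + 0.9 * (MH - ML)
M90 = 9.9 + 0.9 * (20.6 - 9.9)
M90 = 9.9 + 0.9 * 10.7
M90 = 19.53 dN.m

19.53 dN.m


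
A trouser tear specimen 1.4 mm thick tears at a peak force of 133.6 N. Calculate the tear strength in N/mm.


Tear strength = force / thickness
= 133.6 / 1.4
= 95.43 N/mm

95.43 N/mm


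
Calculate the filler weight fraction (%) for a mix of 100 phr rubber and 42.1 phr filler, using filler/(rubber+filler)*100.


Filler % = filler / (rubber + filler) * 100
= 42.1 / (100 + 42.1) * 100
= 42.1 / 142.1 * 100
= 29.63%

29.63%


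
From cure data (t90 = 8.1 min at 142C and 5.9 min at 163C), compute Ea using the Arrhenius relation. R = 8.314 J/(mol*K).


T1 = 415.15 K, T2 = 436.15 K
1/T1 - 1/T2 = 1.1598e-04
ln(t1/t2) = ln(8.1/5.9) = 0.3169
Ea = 8.314 * 0.3169 / 1.1598e-04 = 22717.9915 J/mol
Ea = 22.72 kJ/mol

22.72 kJ/mol


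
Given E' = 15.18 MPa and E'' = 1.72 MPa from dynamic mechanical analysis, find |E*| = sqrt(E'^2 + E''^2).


|E*| = sqrt(E'^2 + E''^2)
= sqrt(15.18^2 + 1.72^2)
= sqrt(230.4324 + 2.9584)
= 15.277 MPa

15.277 MPa


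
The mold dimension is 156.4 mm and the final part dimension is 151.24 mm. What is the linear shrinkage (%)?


Shrinkage = (mold - part) / mold * 100
= (156.4 - 151.24) / 156.4 * 100
= 5.16 / 156.4 * 100
= 3.3%

3.3%


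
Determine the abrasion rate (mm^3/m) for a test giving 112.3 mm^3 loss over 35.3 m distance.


Rate = volume_loss / distance
= 112.3 / 35.3
= 3.181 mm^3/m

3.181 mm^3/m


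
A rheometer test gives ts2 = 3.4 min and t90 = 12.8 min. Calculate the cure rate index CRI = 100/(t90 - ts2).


CRI = 100 / (t90 - ts2)
= 100 / (12.8 - 3.4)
= 100 / 9.4
= 10.64 min^-1

10.64 min^-1


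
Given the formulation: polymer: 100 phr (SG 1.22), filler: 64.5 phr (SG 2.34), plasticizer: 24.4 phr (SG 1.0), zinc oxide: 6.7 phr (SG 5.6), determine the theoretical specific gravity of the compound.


Sum of weights = 195.6
Volume contributions:
  polymer: 100/1.22 = 81.9672
  filler: 64.5/2.34 = 27.5641
  plasticizer: 24.4/1.0 = 24.4000
  zinc oxide: 6.7/5.6 = 1.1964
Sum of volumes = 135.1277
SG = 195.6 / 135.1277 = 1.448

SG = 1.448


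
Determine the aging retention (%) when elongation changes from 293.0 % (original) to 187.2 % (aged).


Retention = aged / original * 100
= 187.2 / 293.0 * 100
= 63.9%

63.9%


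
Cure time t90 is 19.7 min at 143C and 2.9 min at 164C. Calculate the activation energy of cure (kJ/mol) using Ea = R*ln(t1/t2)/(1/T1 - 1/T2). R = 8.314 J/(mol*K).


T1 = 416.15 K, T2 = 437.15 K
1/T1 - 1/T2 = 1.1544e-04
ln(t1/t2) = ln(19.7/2.9) = 1.9159
Ea = 8.314 * 1.9159 / 1.1544e-04 = 137989.4028 J/mol
Ea = 137.99 kJ/mol

137.99 kJ/mol


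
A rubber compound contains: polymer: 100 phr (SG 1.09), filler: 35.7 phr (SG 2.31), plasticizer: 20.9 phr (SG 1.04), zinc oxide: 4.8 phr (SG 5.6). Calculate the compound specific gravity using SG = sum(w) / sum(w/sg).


Sum of weights = 161.4
Volume contributions:
  polymer: 100/1.09 = 91.7431
  filler: 35.7/2.31 = 15.4545
  plasticizer: 20.9/1.04 = 20.0962
  zinc oxide: 4.8/5.6 = 0.8571
Sum of volumes = 128.1510
SG = 161.4 / 128.1510 = 1.259

SG = 1.259


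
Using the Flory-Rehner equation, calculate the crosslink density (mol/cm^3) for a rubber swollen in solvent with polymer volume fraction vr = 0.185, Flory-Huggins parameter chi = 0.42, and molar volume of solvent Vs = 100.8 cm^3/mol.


ln(1 - vr) = ln(1 - 0.185) = -0.2046
Numerator = -((-0.2046) + 0.185 + 0.42 * 0.185^2) = 0.0052
Denominator = 100.8 * (0.185^(1/3) - 0.185/2) = 48.1120
nu = 0.0052 / 48.1120 = 1.0793e-04 mol/cm^3

1.0793e-04 mol/cm^3


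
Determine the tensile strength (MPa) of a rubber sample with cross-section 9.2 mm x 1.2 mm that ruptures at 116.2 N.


Area = width * thickness = 9.2 * 1.2 = 11.04 mm^2
TS = force / area = 116.2 / 11.04 = 10.53 MPa

10.53 MPa


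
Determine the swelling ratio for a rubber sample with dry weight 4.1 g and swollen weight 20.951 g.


Q = W_swollen / W_dry
Q = 20.951 / 4.1
Q = 5.11

Q = 5.11


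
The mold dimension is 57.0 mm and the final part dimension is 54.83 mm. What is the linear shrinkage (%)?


Shrinkage = (mold - part) / mold * 100
= (57.0 - 54.83) / 57.0 * 100
= 2.17 / 57.0 * 100
= 3.81%

3.81%


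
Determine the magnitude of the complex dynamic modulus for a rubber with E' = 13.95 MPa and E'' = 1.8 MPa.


|E*| = sqrt(E'^2 + E''^2)
= sqrt(13.95^2 + 1.8^2)
= sqrt(194.6025 + 3.2400)
= 14.066 MPa

14.066 MPa


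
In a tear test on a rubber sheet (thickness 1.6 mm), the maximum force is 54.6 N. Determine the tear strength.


Tear strength = force / thickness
= 54.6 / 1.6
= 34.12 N/mm

34.12 N/mm


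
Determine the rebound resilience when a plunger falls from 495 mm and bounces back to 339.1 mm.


Resilience = h_rebound / h_drop * 100
= 339.1 / 495 * 100
= 68.5%

68.5%


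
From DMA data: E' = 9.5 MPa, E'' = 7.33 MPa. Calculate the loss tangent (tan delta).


tan delta = E'' / E'
= 7.33 / 9.5
= 0.7716

tan delta = 0.7716


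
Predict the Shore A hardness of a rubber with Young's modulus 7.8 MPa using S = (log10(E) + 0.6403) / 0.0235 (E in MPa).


log10(E) = 0.0235*S - 0.6403  =>  S = (log10(E) + 0.6403) / 0.0235
log10(7.8) = 0.892095
S = (0.892095 + 0.6403) / 0.0235 = 1.532395 / 0.0235
S = 65.2

Shore A = 65.2


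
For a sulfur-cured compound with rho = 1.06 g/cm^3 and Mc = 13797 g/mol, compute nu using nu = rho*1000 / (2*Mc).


nu = rho * 1000 / (2 * Mc)
nu = 1.06 * 1000 / (2 * 13797)
nu = 1060.0 / 27594
nu = 0.0384 mol/L

0.0384 mol/L


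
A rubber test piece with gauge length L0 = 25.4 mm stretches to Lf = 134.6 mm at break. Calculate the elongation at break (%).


Elongation = (Lf - L0) / L0 * 100
= (134.6 - 25.4) / 25.4 * 100
= 109.2 / 25.4 * 100
= 429.9%

429.9%


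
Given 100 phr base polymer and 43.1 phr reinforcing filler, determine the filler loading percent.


Filler % = filler / (rubber + filler) * 100
= 43.1 / (100 + 43.1) * 100
= 43.1 / 143.1 * 100
= 30.12%

30.12%


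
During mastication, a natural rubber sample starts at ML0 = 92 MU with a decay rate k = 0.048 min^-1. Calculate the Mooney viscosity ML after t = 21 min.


ML = ML0 * exp(-k * t)
ML = 92 * exp(-0.048 * 21)
ML = 92 * 0.3649
ML = 33.58 MU

33.58 MU


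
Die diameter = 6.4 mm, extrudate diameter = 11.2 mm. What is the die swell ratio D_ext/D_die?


Die swell ratio = D_extrudate / D_die
= 11.2 / 6.4
= 1.75

Die swell = 1.75


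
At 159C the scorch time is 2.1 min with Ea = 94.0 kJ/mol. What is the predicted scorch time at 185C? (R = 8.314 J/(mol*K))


Convert temperatures: T1 = 159 + 273.15 = 432.15 K, T2 = 185 + 273.15 = 458.15 K
ts2_new = 2.1 * exp(94000 / 8.314 * (1/458.15 - 1/432.15))
1/T2 - 1/T1 = -1.3132e-04
ts2_new = 0.48 min

0.48 min


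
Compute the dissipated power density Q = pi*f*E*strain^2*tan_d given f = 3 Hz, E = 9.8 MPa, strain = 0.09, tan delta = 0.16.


Q = pi * f * E * strain^2 * tan_d
= pi * 3 * 9.8 * 0.09^2 * 0.16
= pi * 3 * 9.8 * 0.0081 * 0.16
= 0.1197

Q = 0.1197


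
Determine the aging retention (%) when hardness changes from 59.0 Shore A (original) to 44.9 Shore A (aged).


Retention = aged / original * 100
= 44.9 / 59.0 * 100
= 76.1%

76.1%


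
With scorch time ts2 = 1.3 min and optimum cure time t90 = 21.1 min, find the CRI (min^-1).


CRI = 100 / (t90 - ts2)
= 100 / (21.1 - 1.3)
= 100 / 19.8
= 5.05 min^-1

5.05 min^-1


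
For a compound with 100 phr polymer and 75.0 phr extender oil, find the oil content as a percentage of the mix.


Oil % = oil / (100 + oil) * 100
= 75.0 / (100 + 75.0) * 100
= 75.0 / 175.0 * 100
= 42.86%

42.86%


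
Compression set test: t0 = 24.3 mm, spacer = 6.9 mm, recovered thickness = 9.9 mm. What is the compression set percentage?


CS = (t0 - recovered) / (t0 - ts) * 100
= (24.3 - 9.9) / (24.3 - 6.9) * 100
= 14.4 / 17.4 * 100
= 82.8%

82.8%


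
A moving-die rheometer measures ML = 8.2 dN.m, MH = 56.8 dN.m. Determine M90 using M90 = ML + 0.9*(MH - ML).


M90 = ML + 0.9 * (MH - ML)
M90 = 8.2 + 0.9 * (56.8 - 8.2)
M90 = 8.2 + 0.9 * 48.6
M90 = 51.94 dN.m

51.94 dN.m


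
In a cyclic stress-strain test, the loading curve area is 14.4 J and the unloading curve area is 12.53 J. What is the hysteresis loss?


Hysteresis loss = loading - unloading
= 14.4 - 12.53
= 1.87 J

1.87 J


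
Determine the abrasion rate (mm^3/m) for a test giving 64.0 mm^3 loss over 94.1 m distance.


Rate = volume_loss / distance
= 64.0 / 94.1
= 0.68 mm^3/m

0.68 mm^3/m


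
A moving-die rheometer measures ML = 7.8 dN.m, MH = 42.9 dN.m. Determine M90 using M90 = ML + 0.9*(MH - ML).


M90 = ML + 0.9 * (MH - ML)
M90 = 7.8 + 0.9 * (42.9 - 7.8)
M90 = 7.8 + 0.9 * 35.1
M90 = 39.39 dN.m

39.39 dN.m


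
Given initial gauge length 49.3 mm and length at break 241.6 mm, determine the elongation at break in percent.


Elongation = (Lf - L0) / L0 * 100
= (241.6 - 49.3) / 49.3 * 100
= 192.3 / 49.3 * 100
= 390.1%

390.1%


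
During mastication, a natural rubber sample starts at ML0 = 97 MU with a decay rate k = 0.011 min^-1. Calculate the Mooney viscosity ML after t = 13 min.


ML = ML0 * exp(-k * t)
ML = 97 * exp(-0.011 * 13)
ML = 97 * 0.8668
ML = 84.08 MU

84.08 MU


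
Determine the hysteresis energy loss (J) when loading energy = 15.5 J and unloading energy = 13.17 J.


Hysteresis loss = loading - unloading
= 15.5 - 13.17
= 2.33 J

2.33 J


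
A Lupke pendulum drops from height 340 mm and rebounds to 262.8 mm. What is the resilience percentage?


Resilience = h_rebound / h_drop * 100
= 262.8 / 340 * 100
= 77.3%

77.3%


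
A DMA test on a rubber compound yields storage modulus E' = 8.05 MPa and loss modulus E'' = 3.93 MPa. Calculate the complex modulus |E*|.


|E*| = sqrt(E'^2 + E''^2)
= sqrt(8.05^2 + 3.93^2)
= sqrt(64.8025 + 15.4449)
= 8.958 MPa

8.958 MPa


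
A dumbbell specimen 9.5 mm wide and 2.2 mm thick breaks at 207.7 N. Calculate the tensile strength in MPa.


Area = width * thickness = 9.5 * 2.2 = 20.9 mm^2
TS = force / area = 207.7 / 20.9 = 9.94 MPa

9.94 MPa


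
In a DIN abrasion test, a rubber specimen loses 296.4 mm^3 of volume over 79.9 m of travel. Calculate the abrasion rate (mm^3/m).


Rate = volume_loss / distance
= 296.4 / 79.9
= 3.71 mm^3/m

3.71 mm^3/m


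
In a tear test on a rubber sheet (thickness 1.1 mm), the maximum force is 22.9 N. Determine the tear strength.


Tear strength = force / thickness
= 22.9 / 1.1
= 20.82 N/mm

20.82 N/mm


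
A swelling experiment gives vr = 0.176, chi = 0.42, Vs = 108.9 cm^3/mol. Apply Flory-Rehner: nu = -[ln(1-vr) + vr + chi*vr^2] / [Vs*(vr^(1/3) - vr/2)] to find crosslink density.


ln(1 - vr) = ln(1 - 0.176) = -0.1936
Numerator = -((-0.1936) + 0.176 + 0.42 * 0.176^2) = 0.0046
Denominator = 108.9 * (0.176^(1/3) - 0.176/2) = 51.4452
nu = 0.0046 / 51.4452 = 8.8926e-05 mol/cm^3

8.8926e-05 mol/cm^3


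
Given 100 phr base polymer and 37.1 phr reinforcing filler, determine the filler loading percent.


Filler % = filler / (rubber + filler) * 100
= 37.1 / (100 + 37.1) * 100
= 37.1 / 137.1 * 100
= 27.06%

27.06%


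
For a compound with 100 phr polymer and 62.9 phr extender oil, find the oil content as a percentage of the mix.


Oil % = oil / (100 + oil) * 100
= 62.9 / (100 + 62.9) * 100
= 62.9 / 162.9 * 100
= 38.61%

38.61%


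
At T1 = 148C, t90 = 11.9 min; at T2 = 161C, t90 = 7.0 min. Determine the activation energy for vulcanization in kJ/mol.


T1 = 421.15 K, T2 = 434.15 K
1/T1 - 1/T2 = 7.1100e-05
ln(t1/t2) = ln(11.9/7.0) = 0.5306
Ea = 8.314 * 0.5306 / 7.1100e-05 = 62048.8371 J/mol
Ea = 62.05 kJ/mol

62.05 kJ/mol


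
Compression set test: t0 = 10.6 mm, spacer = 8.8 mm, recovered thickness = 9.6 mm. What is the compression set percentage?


CS = (t0 - recovered) / (t0 - ts) * 100
= (10.6 - 9.6) / (10.6 - 8.8) * 100
= 1.0 / 1.8 * 100
= 55.6%

55.6%


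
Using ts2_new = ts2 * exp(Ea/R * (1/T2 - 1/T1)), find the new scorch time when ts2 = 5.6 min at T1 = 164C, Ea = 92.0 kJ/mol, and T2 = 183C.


Convert temperatures: T1 = 164 + 273.15 = 437.15 K, T2 = 183 + 273.15 = 456.15 K
ts2_new = 5.6 * exp(92000 / 8.314 * (1/456.15 - 1/437.15))
1/T2 - 1/T1 = -9.5283e-05
ts2_new = 1.95 min

1.95 min


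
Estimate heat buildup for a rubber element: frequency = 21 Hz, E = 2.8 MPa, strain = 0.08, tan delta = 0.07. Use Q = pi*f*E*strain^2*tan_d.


Q = pi * f * E * strain^2 * tan_d
= pi * 21 * 2.8 * 0.08^2 * 0.07
= pi * 21 * 2.8 * 0.0064 * 0.07
= 0.0828

Q = 0.0828


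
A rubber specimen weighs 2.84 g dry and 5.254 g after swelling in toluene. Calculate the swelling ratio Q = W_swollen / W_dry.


Q = W_swollen / W_dry
Q = 5.254 / 2.84
Q = 1.85

Q = 1.85


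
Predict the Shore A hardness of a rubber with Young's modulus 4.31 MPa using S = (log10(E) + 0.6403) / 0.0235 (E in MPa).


log10(E) = 0.0235*S - 0.6403  =>  S = (log10(E) + 0.6403) / 0.0235
log10(4.31) = 0.634477
S = (0.634477 + 0.6403) / 0.0235 = 1.274777 / 0.0235
S = 54.2

Shore A = 54.2
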